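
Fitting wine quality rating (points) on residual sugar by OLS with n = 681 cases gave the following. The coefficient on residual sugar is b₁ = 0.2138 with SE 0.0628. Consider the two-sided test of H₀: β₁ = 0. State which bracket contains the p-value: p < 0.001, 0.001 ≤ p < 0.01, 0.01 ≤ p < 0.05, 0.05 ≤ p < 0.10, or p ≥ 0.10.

t = 0.2138 / 0.0628 = 3.404.
df = n − 2 = 681 − 2 = 679.
Two-sided p = 2·P(T_{679} > |t|) ≈ 0.0007.
So p < 0.001.

p < 0.001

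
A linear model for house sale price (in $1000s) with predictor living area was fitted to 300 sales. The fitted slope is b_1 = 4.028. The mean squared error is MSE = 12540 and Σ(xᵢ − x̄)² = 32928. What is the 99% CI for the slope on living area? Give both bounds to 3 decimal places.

(2.428, 5.628)

SE(b_1) = √(MSE/Sₓₓ) = √(12540/32928) = 0.617115.
df = n − 2 = 298.
t* = t_{0.005, 298} = 2.592428.
Margin = t* × SE = 2.592428 × 0.617115 = 1.59983.
CI: 4.028 ± 1.59983 → (2.428, 5.628).
With 99% confidence, each one-unit increase in living area is associated with a change of between 2.428 and 5.628 $1000s in house sale price.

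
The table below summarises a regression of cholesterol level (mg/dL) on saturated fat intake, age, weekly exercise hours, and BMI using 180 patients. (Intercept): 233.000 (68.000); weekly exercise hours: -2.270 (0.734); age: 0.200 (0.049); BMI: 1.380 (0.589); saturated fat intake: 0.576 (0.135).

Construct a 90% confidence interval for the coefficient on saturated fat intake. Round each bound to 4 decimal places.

(0.3528, 0.7992)

Read off: b = 0.576, SE = 0.135 for saturated fat intake.
df = n − k − 1 = 180 − 4 − 1 = 175.
t* = t_{0.05, 175} = 1.653607.
Margin = t* × SE = 1.653607 × 0.135 = 0.223237.
CI: 0.576 ± 0.223237 → (0.3528, 0.7992).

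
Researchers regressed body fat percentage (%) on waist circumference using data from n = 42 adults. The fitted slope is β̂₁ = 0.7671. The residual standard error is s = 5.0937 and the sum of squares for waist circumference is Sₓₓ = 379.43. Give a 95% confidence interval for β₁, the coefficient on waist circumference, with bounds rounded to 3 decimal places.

SE(β̂₁) = s/√Sₓₓ = 5.0937/√379.43 = 0.261497.
df = n − 2 = 40.
t* = t_{0.025, 40} = 2.021075.
Margin = t* × SE = 2.021075 × 0.261497 = 0.52851.
CI: 0.7671 ± 0.52851 → (0.239, 1.296).
With 95% confidence, each one-unit increase in waist circumference is associated with a change of between 0.239 and 1.296 % in body fat percentage.

(0.239, 1.296)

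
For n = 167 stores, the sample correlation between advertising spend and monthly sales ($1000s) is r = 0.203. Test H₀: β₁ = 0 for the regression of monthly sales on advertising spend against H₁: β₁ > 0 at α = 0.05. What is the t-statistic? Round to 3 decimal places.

t = r·√(n − 2)/√(1 − r²) = 0.203·√165/√0.958791 = 2.663.
df = n − 2 = 165.
One-sided p ≈ 0.0043, which is < 0.05, so reject H₀.
There is evidence of a linear association between advertising spend and monthly sales.

t = 2.663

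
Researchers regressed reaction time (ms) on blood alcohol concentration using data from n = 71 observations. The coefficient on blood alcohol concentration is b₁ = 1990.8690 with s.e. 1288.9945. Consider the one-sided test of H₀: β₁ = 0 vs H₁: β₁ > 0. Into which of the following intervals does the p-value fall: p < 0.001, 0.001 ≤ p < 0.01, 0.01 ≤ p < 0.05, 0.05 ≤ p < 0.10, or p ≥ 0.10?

t = 1990.8690 / 1288.9945 = 1.545.
df = n − 2 = 71 − 2 = 69.
One-sided p = P(T_{69} > t) ≈ 0.0635.
So 0.05 ≤ p < 0.10.

0.05 ≤ p < 0.10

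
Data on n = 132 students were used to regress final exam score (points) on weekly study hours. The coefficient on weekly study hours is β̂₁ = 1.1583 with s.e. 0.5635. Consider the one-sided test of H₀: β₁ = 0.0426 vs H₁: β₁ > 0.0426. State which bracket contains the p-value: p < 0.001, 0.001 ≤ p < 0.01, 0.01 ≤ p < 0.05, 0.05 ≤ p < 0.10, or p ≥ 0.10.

t = (1.1583 − 0.0426) / 0.5635 = 1.980.
df = n − 2 = 132 − 2 = 130.
One-sided p = P(T_{130} > t) ≈ 0.0249.
So 0.01 ≤ p < 0.05.

0.01 ≤ p < 0.05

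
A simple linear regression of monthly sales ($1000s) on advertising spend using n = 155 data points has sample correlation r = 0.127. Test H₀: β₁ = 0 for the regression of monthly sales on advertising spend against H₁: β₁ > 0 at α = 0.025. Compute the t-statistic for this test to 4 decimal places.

t = r·√(n − 2)/√(1 − r²) = 0.127·√153/√0.983871 = 1.5837.
df = n − 2 = 153.
One-sided p ≈ 0.0577, which is ≥ 0.025, so fail to reject H₀.
The data do not give significant evidence of a linear association between advertising spend and monthly sales.

t = 1.5837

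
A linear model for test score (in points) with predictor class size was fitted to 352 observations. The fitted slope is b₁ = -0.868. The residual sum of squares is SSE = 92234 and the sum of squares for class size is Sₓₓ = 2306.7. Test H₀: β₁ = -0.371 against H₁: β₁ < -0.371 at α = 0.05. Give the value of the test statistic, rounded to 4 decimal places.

MSE = SSE/(n − 2) = 92234/350 = 263.526.
SE(b₁) = √(MSE/Sₓₓ) = √(263.526/2306.7) = 0.337999.
t = (-0.868 − (-0.371)) / 0.337999 = -1.4704.
df = n − 2 = 350.
One-sided p ≈ 0.0712, which is ≥ 0.05, so fail to reject H₀.
The data do not give significant evidence that the true slope on class size is below -0.371 points per unit.

t = -1.4704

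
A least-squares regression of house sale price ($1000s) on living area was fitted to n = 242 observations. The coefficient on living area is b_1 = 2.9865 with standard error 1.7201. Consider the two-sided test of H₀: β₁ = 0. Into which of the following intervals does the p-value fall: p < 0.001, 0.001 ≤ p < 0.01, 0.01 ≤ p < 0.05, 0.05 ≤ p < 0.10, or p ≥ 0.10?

0.05 ≤ p < 0.10

t = 2.9865 / 1.7201 = 1.736.
df = n − 2 = 242 − 2 = 240.
Two-sided p = 2·P(T_{240} > |t|) ≈ 0.0838.
So 0.05 ≤ p < 0.10.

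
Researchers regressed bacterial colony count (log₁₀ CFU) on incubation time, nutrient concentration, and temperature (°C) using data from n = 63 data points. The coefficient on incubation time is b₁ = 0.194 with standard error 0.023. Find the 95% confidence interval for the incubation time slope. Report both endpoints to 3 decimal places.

(0.148, 0.240)

df = n − k − 1 = 63 − 3 − 1 = 59.
t* = t_{0.025, 59} = 2.000995.
Margin = t* × SE = 2.000995 × 0.023 = 0.04602.
CI: 0.194 ± 0.04602 → (0.148, 0.240).
With 95% confidence, each one-unit increase in incubation time is associated with a change of between 0.148 and 0.240 log₁₀ CFU in bacterial colony count, holding the other predictors fixed.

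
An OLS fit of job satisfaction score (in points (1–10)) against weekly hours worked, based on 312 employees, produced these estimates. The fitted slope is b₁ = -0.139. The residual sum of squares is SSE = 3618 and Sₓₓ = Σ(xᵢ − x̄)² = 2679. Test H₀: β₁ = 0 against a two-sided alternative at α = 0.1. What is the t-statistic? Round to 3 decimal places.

MSE = SSE/(n − 2) = 3618/310 = 11.671.
SE(b₁) = √(MSE/Sₓₓ) = √(11.671/2679) = 0.0660035.
t = -0.139 / 0.0660035 = -2.106.
df = n − 2 = 310.
Two-sided p ≈ 0.0360, which is < 0.1, so reject H₀.
There is evidence that weekly hours worked is associated with job satisfaction score.

t = -2.106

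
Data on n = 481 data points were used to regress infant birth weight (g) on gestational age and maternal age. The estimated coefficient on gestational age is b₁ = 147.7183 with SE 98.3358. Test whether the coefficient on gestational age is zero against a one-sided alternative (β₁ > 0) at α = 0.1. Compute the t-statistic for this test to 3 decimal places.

t = 1.502

H₀: β₁ = 0 vs H₁: β₁ > 0.
t = (b₁ − β₁⁰)/SE = 147.7183 / 98.3358 = 1.502.
df = n − k − 1 = 481 − 2 − 1 = 478.
One-sided p ≈ 0.0669, which is < 0.1, so reject H₀.
There is evidence that the true slope on gestational age is positive, holding the other predictors fixed.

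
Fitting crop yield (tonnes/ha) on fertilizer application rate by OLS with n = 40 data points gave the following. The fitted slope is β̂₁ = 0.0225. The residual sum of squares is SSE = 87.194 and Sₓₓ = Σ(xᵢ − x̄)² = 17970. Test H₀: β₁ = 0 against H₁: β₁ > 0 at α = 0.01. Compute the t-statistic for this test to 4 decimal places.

t = 1.9912

MSE = SSE/(n − 2) = 87.194/38 = 2.29458.
SE(β̂₁) = √(MSE/Sₓₓ) = √(2.29458/17970) = 0.0113.
t = 0.0225 / 0.0113 = 1.9912.
df = n − 2 = 38.
One-sided p ≈ 0.0268, which is ≥ 0.01, so fail to reject H₀.
The data do not give significant evidence that the true slope on fertilizer application rate is positive.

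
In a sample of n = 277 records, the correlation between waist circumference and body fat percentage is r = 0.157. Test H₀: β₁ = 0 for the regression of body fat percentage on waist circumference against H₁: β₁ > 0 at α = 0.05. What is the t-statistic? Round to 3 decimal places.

t = r·√(n − 2)/√(1 − r²) = 0.157·√275/√0.975351 = 2.636.
df = n − 2 = 275.
One-sided p ≈ 0.0044, which is < 0.05, so reject H₀.
There is evidence of a linear association between waist circumference and body fat percentage.

t = 2.636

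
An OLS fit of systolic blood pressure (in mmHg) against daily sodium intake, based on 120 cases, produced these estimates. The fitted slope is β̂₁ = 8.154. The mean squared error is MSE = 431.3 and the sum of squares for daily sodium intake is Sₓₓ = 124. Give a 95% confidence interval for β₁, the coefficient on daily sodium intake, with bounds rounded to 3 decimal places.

(4.461, 11.847)

SE(β̂₁) = √(MSE/Sₓₓ) = √(431.3/124) = 1.865.
df = n − 2 = 118.
t* = t_{0.025, 118} = 1.980272.
Margin = t* × SE = 1.980272 × 1.865 = 3.69321.
CI: 8.154 ± 3.69321 → (4.461, 11.847).
With 95% confidence, each one-unit increase in daily sodium intake is associated with a change of between 4.461 and 11.847 mmHg in systolic blood pressure.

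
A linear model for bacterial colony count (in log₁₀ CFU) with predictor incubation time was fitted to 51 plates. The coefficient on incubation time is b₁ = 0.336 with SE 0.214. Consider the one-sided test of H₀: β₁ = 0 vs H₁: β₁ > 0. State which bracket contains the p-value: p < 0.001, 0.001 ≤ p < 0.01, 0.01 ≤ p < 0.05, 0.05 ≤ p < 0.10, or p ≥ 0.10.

0.05 ≤ p < 0.10

t = 0.336 / 0.214 = 1.570.
df = n − 2 = 51 − 2 = 49.
One-sided p = P(T_{49} > t) ≈ 0.0614.
So 0.05 ≤ p < 0.10.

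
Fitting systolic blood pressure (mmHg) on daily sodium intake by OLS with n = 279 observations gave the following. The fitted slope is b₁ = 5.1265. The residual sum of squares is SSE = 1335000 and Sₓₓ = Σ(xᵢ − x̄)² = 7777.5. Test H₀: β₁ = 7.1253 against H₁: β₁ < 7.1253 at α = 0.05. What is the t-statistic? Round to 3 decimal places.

t = -2.539

MSE = SSE/(n − 2) = 1335000/277 = 4819.49.
SE(b₁) = √(MSE/Sₓₓ) = √(4819.49/7777.5) = 0.787192.
t = (5.1265 − 7.1253) / 0.787192 = -2.539.
df = n − 2 = 277.
One-sided p ≈ 0.0058, which is < 0.05, so reject H₀.
There is evidence that the true slope on daily sodium intake is below 7.1253 mmHg per unit.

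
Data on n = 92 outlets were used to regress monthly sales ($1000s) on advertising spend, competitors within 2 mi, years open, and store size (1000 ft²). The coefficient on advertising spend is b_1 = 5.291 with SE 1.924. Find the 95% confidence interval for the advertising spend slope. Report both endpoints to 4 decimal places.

(1.4668, 9.1152)

df = n − k − 1 = 92 − 4 − 1 = 87.
t* = t_{0.025, 87} = 1.987608.
Margin = t* × SE = 1.987608 × 1.924 = 3.824158.
CI: 5.291 ± 3.824158 → (1.4668, 9.1152).
With 95% confidence, each one-unit increase in advertising spend is associated with a change of between 1.4668 and 9.1152 $1000s in monthly sales, holding the other predictors fixed.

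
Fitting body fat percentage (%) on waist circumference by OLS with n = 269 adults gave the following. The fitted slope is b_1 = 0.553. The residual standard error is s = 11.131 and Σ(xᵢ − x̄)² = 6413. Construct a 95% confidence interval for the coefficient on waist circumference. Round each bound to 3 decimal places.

SE(b_1) = s/√Sₓₓ = 11.131/√6413 = 0.138996.
df = n − 2 = 267.
t* = t_{0.025, 267} = 1.968889.
Margin = t* × SE = 1.968889 × 0.138996 = 0.27367.
CI: 0.553 ± 0.27367 → (0.279, 0.827).
With 95% confidence, each one-unit increase in waist circumference is associated with a change of between 0.279 and 0.827 % in body fat percentage.

(0.279, 0.827)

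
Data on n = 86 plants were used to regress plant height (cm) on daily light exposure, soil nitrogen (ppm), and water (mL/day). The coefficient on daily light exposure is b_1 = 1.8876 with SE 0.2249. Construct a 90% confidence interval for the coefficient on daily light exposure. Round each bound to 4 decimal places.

df = n − k − 1 = 86 − 3 − 1 = 82.
t* = t_{0.05, 82} = 1.663649.
Margin = t* × SE = 1.663649 × 0.2249 = 0.374155.
CI: 1.8876 ± 0.374155 → (1.5134, 2.2618).
With 90% confidence, each one-unit increase in daily light exposure is associated with a change of between 1.5134 and 2.2618 cm in plant height, holding the other predictors fixed.

(1.5134, 2.2618)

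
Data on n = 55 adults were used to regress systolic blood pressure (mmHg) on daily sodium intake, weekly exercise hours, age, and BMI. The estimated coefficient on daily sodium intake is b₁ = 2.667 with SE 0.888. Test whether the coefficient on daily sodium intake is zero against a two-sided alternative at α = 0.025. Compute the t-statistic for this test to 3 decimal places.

H₀: β₁ = 0 vs H₁: β₁ ≠ 0.
t = (b₁ − β₁⁰)/SE = 2.667 / 0.888 = 3.003.
df = n − k − 1 = 55 − 4 − 1 = 50.
Two-sided p ≈ 0.0042, which is < 0.025, so reject H₀.
There is evidence that daily sodium intake is associated with systolic blood pressure, holding the other predictors fixed.

t = 3.003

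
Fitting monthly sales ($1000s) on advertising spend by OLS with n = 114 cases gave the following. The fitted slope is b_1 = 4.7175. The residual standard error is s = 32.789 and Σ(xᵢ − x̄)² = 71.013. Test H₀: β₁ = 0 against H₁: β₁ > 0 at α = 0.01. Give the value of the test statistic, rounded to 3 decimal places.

SE(b_1) = s/√Sₓₓ = 32.789/√71.013 = 3.89098.
t = 4.7175 / 3.89098 = 1.212.
df = n − 2 = 112.
One-sided p ≈ 0.1140, which is ≥ 0.01, so fail to reject H₀.
The data do not give significant evidence that the true slope on advertising spend is positive.

t = 1.212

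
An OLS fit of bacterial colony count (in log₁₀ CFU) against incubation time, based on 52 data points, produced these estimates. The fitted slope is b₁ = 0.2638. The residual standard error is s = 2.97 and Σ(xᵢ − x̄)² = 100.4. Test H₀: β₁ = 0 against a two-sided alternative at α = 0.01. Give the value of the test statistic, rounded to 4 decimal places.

t = 0.8900

SE(b₁) = s/√Sₓₓ = 2.97/√100.4 = 0.296408.
t = 0.2638 / 0.296408 = 0.8900.
df = n − 2 = 50.
Two-sided p ≈ 0.3777, which is ≥ 0.01, so fail to reject H₀.
The data do not give significant evidence of an association between incubation time and bacterial colony count.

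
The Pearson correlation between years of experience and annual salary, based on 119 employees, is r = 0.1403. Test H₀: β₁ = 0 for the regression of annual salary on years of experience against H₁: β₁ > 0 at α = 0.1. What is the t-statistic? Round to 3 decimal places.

t = 1.533

t = r·√(n − 2)/√(1 − r²) = 0.1403·√117/√0.980316 = 1.533.
df = n − 2 = 117.
One-sided p ≈ 0.0640, which is < 0.1, so reject H₀.
There is evidence of a linear association between years of experience and annual salary.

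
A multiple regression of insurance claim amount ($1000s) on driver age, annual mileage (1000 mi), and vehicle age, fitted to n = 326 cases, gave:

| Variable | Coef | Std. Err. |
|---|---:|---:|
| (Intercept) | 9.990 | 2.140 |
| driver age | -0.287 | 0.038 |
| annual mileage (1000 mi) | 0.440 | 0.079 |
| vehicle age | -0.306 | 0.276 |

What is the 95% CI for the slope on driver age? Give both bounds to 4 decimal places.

Read off: b = -0.287, SE = 0.038 for driver age.
df = n − k − 1 = 326 − 3 − 1 = 322.
t* = t_{0.025, 322} = 1.967359.
Margin = t* × SE = 1.967359 × 0.038 = 0.074760.
CI: -0.287 ± 0.074760 → (-0.3618, -0.2122).

(-0.3618, -0.2122)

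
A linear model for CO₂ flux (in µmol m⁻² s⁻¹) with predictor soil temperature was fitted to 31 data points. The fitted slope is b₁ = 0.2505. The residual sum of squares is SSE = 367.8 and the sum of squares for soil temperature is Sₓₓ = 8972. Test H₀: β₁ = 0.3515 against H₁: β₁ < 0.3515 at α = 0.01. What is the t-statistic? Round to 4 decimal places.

t = -2.6863

MSE = SSE/(n − 2) = 367.8/29 = 12.6828.
SE(b₁) = √(MSE/Sₓₓ) = √(12.6828/8972) = 0.0375978.
t = (0.2505 − 0.3515) / 0.0375978 = -2.6863.
df = n − 2 = 29.
One-sided p ≈ 0.0059, which is < 0.01, so reject H₀.
There is evidence that the true slope on soil temperature is below 0.3515 µmol m⁻² s⁻¹ per unit.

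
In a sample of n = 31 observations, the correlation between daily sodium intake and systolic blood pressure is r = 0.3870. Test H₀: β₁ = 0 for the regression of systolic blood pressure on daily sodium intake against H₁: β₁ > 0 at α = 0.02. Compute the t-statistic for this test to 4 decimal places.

t = r·√(n − 2)/√(1 − r²) = 0.3870·√29/√0.850231 = 2.2602.
df = n − 2 = 29.
One-sided p ≈ 0.0157, which is < 0.02, so reject H₀.
There is evidence of a linear association between daily sodium intake and systolic blood pressure.

t = 2.2602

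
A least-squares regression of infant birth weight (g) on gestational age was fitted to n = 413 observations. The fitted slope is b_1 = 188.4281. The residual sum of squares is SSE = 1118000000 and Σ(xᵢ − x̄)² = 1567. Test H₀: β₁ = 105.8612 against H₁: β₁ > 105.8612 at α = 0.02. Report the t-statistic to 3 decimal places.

t = 1.982

MSE = SSE/(n − 2) = 1118000000/411 = 2.72019e+06.
SE(b_1) = √(MSE/Sₓₓ) = √(2.72019e+06/1567) = 41.6644.
t = (188.4281 − 105.8612) / 41.6644 = 1.982.
df = n − 2 = 411.
One-sided p ≈ 0.0241, which is ≥ 0.02, so fail to reject H₀.
The data do not give significant evidence that the true slope on gestational age exceeds 105.8612 g per unit.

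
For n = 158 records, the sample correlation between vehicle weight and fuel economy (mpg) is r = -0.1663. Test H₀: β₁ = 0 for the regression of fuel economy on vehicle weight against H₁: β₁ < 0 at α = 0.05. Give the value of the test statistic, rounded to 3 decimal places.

t = r·√(n − 2)/√(1 − r²) = -0.1663·√156/√0.972344 = -2.106.
df = n − 2 = 156.
One-sided p ≈ 0.0184, which is < 0.05, so reject H₀.
There is evidence of a linear association between vehicle weight and fuel economy.

t = -2.106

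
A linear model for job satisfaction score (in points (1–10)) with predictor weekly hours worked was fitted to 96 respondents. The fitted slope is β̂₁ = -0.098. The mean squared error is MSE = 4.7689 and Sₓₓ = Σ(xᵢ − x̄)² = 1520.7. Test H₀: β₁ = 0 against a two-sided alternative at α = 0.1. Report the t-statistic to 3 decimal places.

SE(β̂₁) = √(MSE/Sₓₓ) = √(4.7689/1520.7) = 0.0559999.
t = -0.098 / 0.0559999 = -1.750.
df = n − 2 = 94.
Two-sided p ≈ 0.0834, which is < 0.1, so reject H₀.
There is evidence that weekly hours worked is associated with job satisfaction score.

t = -1.750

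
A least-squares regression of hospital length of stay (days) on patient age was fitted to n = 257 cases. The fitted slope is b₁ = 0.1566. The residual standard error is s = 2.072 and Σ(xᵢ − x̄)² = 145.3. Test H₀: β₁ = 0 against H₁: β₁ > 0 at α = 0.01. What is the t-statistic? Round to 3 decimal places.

t = 0.911

SE(b₁) = s/√Sₓₓ = 2.072/√145.3 = 0.171893.
t = 0.1566 / 0.171893 = 0.911.
df = n − 2 = 255.
One-sided p ≈ 0.1816, which is ≥ 0.01, so fail to reject H₀.
The data do not give significant evidence that the true slope on patient age is positive.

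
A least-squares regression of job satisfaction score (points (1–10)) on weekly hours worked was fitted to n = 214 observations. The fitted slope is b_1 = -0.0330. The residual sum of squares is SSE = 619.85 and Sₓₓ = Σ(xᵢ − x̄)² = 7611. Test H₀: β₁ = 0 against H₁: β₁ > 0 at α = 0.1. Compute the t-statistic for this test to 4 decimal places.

t = -1.6837

MSE = SSE/(n − 2) = 619.85/212 = 2.92382.
SE(b_1) = √(MSE/Sₓₓ) = √(2.92382/7611) = 0.0195999.
t = -0.0330 / 0.0195999 = -1.6837.
df = n − 2 = 212.
One-sided p ≈ 0.9531, which is ≥ 0.1, so fail to reject H₀.
The data do not give significant evidence that the true slope on weekly hours worked is positive.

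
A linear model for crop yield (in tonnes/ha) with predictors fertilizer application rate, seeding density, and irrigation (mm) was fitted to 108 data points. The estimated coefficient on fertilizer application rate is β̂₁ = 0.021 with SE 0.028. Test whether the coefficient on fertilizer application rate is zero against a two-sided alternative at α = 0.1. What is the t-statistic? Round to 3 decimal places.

H₀: β₁ = 0 vs H₁: β₁ ≠ 0.
t = (β̂₁ − β₁⁰)/SE = 0.021 / 0.028 = 0.750.
df = n − k − 1 = 108 − 3 − 1 = 104.
Two-sided p ≈ 0.4549, which is ≥ 0.1, so fail to reject H₀.
The data do not give significant evidence of an association between fertilizer application rate and crop yield, after adjusting for the other predictors.

t = 0.750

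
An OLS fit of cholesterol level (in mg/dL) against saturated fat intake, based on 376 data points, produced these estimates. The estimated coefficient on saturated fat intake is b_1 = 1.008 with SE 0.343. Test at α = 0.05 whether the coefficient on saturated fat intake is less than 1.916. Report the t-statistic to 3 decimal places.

t = -2.647

H₀: β₁ = 1.916 vs H₁: β₁ < 1.916.
t = (b_1 − β₁⁰)/SE = (1.008 − 1.916) / 0.343 = -2.647.
df = n − 2 = 376 − 2 = 374.
One-sided p ≈ 0.0042, which is < 0.05, so reject H₀.
There is evidence that the true slope on saturated fat intake is below 1.916 mg/dL per unit.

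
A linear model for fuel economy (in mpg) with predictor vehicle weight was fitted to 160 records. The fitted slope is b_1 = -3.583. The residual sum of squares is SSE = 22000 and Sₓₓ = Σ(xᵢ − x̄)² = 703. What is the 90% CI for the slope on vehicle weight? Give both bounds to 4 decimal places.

(-4.3194, -2.8466)

MSE = SSE/(n − 2) = 22000/158 = 139.241.
SE(b_1) = √(MSE/Sₓₓ) = √(139.241/703) = 0.445046.
df = n − 2 = 158.
t* = t_{0.05, 158} = 1.654555.
Margin = t* × SE = 1.654555 × 0.445046 = 0.736353.
CI: -3.583 ± 0.736353 → (-4.3194, -2.8466).
With 90% confidence, each one-unit increase in vehicle weight is associated with a change of between -4.3194 and -2.8466 mpg in fuel economy.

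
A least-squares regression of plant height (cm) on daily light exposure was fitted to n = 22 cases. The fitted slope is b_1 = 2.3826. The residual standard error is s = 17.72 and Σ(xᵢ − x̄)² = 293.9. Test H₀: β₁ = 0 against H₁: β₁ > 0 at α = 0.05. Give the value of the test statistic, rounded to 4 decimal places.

SE(b_1) = s/√Sₓₓ = 17.72/√293.9 = 1.03363.
t = 2.3826 / 1.03363 = 2.3051.
df = n − 2 = 20.
One-sided p ≈ 0.0160, which is < 0.05, so reject H₀.
There is evidence that the true slope on daily light exposure is positive.

t = 2.3051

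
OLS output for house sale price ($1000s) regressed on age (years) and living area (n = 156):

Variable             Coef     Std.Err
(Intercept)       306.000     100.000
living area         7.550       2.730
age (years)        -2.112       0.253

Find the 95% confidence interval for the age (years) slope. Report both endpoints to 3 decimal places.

Read off: b = -2.112, SE = 0.253 for age (years).
df = n − k − 1 = 156 − 2 − 1 = 153.
t* = t_{0.025, 153} = 1.97559.
Margin = t* × SE = 1.97559 × 0.253 = 0.49982.
CI: -2.112 ± 0.49982 → (-2.612, -1.612).

(-2.612, -1.612)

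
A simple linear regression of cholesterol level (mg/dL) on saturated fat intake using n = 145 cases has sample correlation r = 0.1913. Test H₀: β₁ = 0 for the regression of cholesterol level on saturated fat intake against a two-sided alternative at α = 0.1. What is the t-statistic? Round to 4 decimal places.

t = 2.3307

t = r·√(n − 2)/√(1 − r²) = 0.1913·√143/√0.963404 = 2.3307.
df = n − 2 = 143.
Two-sided p ≈ 0.0212, which is < 0.1, so reject H₀.
There is evidence of a linear association between saturated fat intake and cholesterol level.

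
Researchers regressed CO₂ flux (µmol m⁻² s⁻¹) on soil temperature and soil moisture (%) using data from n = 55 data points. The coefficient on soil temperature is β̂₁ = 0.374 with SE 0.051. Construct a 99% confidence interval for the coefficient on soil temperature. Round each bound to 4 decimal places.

df = n − k − 1 = 55 − 2 − 1 = 52.
t* = t_{0.005, 52} = 2.673734.
Margin = t* × SE = 2.673734 × 0.051 = 0.136360.
CI: 0.374 ± 0.136360 → (0.2376, 0.5104).
With 99% confidence, each one-unit increase in soil temperature is associated with a change of between 0.2376 and 0.5104 µmol m⁻² s⁻¹ in CO₂ flux, holding the other predictors fixed.

(0.2376, 0.5104)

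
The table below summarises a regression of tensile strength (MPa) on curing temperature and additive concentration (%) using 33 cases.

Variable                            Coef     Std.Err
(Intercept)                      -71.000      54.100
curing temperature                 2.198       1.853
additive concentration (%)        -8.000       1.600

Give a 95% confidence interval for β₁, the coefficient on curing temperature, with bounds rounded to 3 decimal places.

Read off: b = 2.198, SE = 1.853 for curing temperature.
df = n − k − 1 = 33 − 2 − 1 = 30.
t* = t_{0.025, 30} = 2.042272.
Margin = t* × SE = 2.042272 × 1.853 = 3.78433.
CI: 2.198 ± 3.78433 → (-1.586, 5.982).

(-1.586, 5.982)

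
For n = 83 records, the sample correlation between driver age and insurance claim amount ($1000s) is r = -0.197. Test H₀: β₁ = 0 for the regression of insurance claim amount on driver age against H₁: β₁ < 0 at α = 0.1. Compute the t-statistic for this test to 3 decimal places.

t = r·√(n − 2)/√(1 − r²) = -0.197·√81/√0.961191 = -1.808.
df = n − 2 = 81.
One-sided p ≈ 0.0371, which is < 0.1, so reject H₀.
There is evidence of a linear association between driver age and insurance claim amount.

t = -1.808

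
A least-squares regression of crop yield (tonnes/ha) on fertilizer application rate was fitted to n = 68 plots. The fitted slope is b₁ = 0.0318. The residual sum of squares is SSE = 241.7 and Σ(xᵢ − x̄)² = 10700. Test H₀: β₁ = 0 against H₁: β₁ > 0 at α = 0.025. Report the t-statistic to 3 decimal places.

t = 1.719

MSE = SSE/(n − 2) = 241.7/66 = 3.66212.
SE(b₁) = √(MSE/Sₓₓ) = √(3.66212/10700) = 0.0185001.
t = 0.0318 / 0.0185001 = 1.719.
df = n − 2 = 66.
One-sided p ≈ 0.0452, which is ≥ 0.025, so fail to reject H₀.
The data do not give significant evidence that the true slope on fertilizer application rate is positive.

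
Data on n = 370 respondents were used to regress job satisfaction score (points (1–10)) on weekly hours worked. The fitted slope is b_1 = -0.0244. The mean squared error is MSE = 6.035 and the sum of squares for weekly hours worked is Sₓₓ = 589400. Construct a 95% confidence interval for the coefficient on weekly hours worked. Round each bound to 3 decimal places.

SE(b_1) = √(MSE/Sₓₓ) = √(6.035/589400) = 0.00319988.
df = n − 2 = 368.
t* = t_{0.025, 368} = 1.966431.
Margin = t* × SE = 1.966431 × 0.00319988 = 0.00629.
CI: -0.0244 ± 0.00629 → (-0.031, -0.018).
With 95% confidence, each one-unit increase in weekly hours worked is associated with a change of between -0.031 and -0.018 points (1–10) in job satisfaction score.

(-0.031, -0.018)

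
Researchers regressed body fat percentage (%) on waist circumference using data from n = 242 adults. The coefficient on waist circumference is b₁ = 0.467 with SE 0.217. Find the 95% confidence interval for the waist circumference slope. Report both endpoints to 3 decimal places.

df = n − 2 = 242 − 2 = 240.
t* = t_{0.025, 240} = 1.969898.
Margin = t* × SE = 1.969898 × 0.217 = 0.42747.
CI: 0.467 ± 0.42747 → (0.040, 0.894).
With 95% confidence, each one-unit increase in waist circumference is associated with a change of between 0.040 and 0.894 % in body fat percentage.

(0.040, 0.894)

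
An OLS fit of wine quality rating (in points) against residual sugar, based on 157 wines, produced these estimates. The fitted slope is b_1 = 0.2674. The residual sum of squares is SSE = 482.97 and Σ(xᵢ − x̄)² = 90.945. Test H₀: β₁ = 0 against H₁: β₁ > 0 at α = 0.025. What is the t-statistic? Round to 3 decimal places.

MSE = SSE/(n − 2) = 482.97/155 = 3.11594.
SE(b_1) = √(MSE/Sₓₓ) = √(3.11594/90.945) = 0.185099.
t = 0.2674 / 0.185099 = 1.445.
df = n − 2 = 155.
One-sided p ≈ 0.0753, which is ≥ 0.025, so fail to reject H₀.
The data do not give significant evidence that the true slope on residual sugar is positive.

t = 1.445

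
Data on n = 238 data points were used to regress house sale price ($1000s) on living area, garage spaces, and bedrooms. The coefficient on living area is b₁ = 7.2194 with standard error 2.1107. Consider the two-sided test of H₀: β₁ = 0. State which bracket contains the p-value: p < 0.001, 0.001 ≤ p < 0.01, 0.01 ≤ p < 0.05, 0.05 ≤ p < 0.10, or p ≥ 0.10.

t = 7.2194 / 2.1107 = 3.420.
df = n − k − 1 = 238 − 3 − 1 = 234.
Two-sided p = 2·P(T_{234} > |t|) ≈ 0.0007.
So p < 0.001.

p < 0.001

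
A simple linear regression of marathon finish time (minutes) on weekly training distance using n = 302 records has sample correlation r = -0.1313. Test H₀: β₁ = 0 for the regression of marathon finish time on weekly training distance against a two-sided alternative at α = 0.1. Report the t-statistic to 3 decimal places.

t = -2.294

t = r·√(n − 2)/√(1 − r²) = -0.1313·√300/√0.98276 = -2.294.
df = n − 2 = 300.
Two-sided p ≈ 0.0225, which is < 0.1, so reject H₀.
There is evidence of a linear association between weekly training distance and marathon finish time.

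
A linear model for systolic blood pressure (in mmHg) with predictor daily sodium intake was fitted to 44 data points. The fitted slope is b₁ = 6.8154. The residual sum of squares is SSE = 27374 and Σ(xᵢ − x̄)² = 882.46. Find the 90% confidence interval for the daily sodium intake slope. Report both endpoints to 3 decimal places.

(5.370, 8.261)

MSE = SSE/(n − 2) = 27374/42 = 651.762.
SE(b₁) = √(MSE/Sₓₓ) = √(651.762/882.46) = 0.859403.
df = n − 2 = 42.
t* = t_{0.05, 42} = 1.681952.
Margin = t* × SE = 1.681952 × 0.859403 = 1.44548.
CI: 6.8154 ± 1.44548 → (5.370, 8.261).
With 90% confidence, each one-unit increase in daily sodium intake is associated with a change of between 5.370 and 8.261 mmHg in systolic blood pressure.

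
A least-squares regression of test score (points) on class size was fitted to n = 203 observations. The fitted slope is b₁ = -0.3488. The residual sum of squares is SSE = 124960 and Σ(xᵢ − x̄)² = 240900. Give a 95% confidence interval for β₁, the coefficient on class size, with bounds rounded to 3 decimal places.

(-0.449, -0.249)

MSE = SSE/(n − 2) = 124960/201 = 621.692.
SE(b₁) = √(MSE/Sₓₓ) = √(621.692/240900) = 0.0508006.
df = n − 2 = 201.
t* = t_{0.025, 201} = 1.971837.
Margin = t* × SE = 1.971837 × 0.0508006 = 0.10017.
CI: -0.3488 ± 0.10017 → (-0.449, -0.249).
With 95% confidence, each one-unit increase in class size is associated with a change of between -0.449 and -0.249 points in test score.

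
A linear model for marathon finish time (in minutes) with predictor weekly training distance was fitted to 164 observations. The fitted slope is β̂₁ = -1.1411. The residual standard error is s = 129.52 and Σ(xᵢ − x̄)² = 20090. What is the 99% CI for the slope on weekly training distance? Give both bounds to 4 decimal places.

SE(β̂₁) = s/√Sₓₓ = 129.52/√20090 = 0.913791.
df = n − 2 = 162.
t* = t_{0.005, 162} = 2.606518.
Margin = t* × SE = 2.606518 × 0.913791 = 2.381813.
CI: -1.1411 ± 2.381813 → (-3.5229, 1.2407).
With 99% confidence, each one-unit increase in weekly training distance is associated with a change of between -3.5229 and 1.2407 minutes in marathon finish time.

(-3.5229, 1.2407)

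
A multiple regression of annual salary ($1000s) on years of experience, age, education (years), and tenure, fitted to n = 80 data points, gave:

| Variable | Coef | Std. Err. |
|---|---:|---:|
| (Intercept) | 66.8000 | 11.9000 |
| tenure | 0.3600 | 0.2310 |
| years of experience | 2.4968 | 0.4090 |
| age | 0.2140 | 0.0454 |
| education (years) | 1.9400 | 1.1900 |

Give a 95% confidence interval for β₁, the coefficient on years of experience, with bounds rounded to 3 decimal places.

Read off: b = 2.4968, SE = 0.4090 for years of experience.
df = n − k − 1 = 80 − 4 − 1 = 75.
t* = t_{0.025, 75} = 1.992102.
Margin = t* × SE = 1.992102 × 0.4090 = 0.81477.
CI: 2.4968 ± 0.81477 → (1.682, 3.312).

(1.682, 3.312)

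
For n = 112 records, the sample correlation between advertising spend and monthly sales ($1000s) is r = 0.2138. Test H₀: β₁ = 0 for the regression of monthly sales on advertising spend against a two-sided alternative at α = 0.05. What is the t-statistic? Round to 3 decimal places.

t = r·√(n − 2)/√(1 − r²) = 0.2138·√110/√0.95429 = 2.295.
df = n − 2 = 110.
Two-sided p ≈ 0.0236, which is < 0.05, so reject H₀.
There is evidence of a linear association between advertising spend and monthly sales.

t = 2.295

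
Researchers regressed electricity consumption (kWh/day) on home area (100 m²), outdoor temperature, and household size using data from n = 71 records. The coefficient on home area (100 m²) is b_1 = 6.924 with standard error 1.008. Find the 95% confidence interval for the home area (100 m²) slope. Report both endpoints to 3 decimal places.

(4.912, 8.936)

df = n − k − 1 = 71 − 3 − 1 = 67.
t* = t_{0.025, 67} = 1.996008.
Margin = t* × SE = 1.996008 × 1.008 = 2.01198.
CI: 6.924 ± 2.01198 → (4.912, 8.936).
With 95% confidence, each one-unit increase in home area (100 m²) is associated with a change of between 4.912 and 8.936 kWh/day in electricity consumption, holding the other predictors fixed.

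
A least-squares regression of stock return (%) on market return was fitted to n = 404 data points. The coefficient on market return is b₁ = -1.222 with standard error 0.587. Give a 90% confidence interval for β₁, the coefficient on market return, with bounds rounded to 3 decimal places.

df = n − 2 = 404 − 2 = 402.
t* = t_{0.05, 402} = 1.648653.
Margin = t* × SE = 1.648653 × 0.587 = 0.96776.
CI: -1.222 ± 0.96776 → (-2.190, -0.254).
With 90% confidence, each one-unit increase in market return is associated with a change of between -2.190 and -0.254 % in stock return.

(-2.190, -0.254)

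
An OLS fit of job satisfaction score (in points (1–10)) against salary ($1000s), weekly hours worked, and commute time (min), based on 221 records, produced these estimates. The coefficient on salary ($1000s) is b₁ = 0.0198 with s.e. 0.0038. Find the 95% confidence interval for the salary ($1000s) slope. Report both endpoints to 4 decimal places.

(0.0123, 0.0273)

df = n − k − 1 = 221 − 3 − 1 = 217.
t* = t_{0.025, 217} = 1.970956.
Margin = t* × SE = 1.970956 × 0.0038 = 0.007490.
CI: 0.0198 ± 0.007490 → (0.0123, 0.0273).
With 95% confidence, each one-unit increase in salary ($1000s) is associated with a change of between 0.0123 and 0.0273 points (1–10) in job satisfaction score, holding the other predictors fixed.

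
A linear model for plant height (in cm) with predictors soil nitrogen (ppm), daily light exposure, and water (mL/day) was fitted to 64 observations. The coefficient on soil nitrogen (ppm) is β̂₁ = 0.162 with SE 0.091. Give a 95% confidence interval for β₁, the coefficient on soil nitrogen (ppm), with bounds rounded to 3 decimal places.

df = n − k − 1 = 64 − 3 − 1 = 60.
t* = t_{0.025, 60} = 2.000298.
Margin = t* × SE = 2.000298 × 0.091 = 0.18203.
CI: 0.162 ± 0.18203 → (-0.020, 0.344).
With 95% confidence, each one-unit increase in soil nitrogen (ppm) is associated with a change of between -0.020 and 0.344 cm in plant height, holding the other predictors fixed.

(-0.020, 0.344)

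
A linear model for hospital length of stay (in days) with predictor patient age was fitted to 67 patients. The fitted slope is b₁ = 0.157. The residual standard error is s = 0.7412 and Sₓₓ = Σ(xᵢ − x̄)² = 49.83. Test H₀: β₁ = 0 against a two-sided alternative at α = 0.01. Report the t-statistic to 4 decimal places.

t = 1.4952

SE(b₁) = s/√Sₓₓ = 0.7412/√49.83 = 0.105.
t = 0.157 / 0.105 = 1.4952.
df = n − 2 = 65.
Two-sided p ≈ 0.1397, which is ≥ 0.01, so fail to reject H₀.
The data do not give significant evidence of an association between patient age and hospital length of stay.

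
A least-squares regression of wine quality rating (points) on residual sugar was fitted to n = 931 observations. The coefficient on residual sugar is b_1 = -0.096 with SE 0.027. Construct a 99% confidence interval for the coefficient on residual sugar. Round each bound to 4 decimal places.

df = n − 2 = 931 − 2 = 929.
t* = t_{0.005, 929} = 2.581132.
Margin = t* × SE = 2.581132 × 0.027 = 0.069691.
CI: -0.096 ± 0.069691 → (-0.1657, -0.0263).
With 99% confidence, each one-unit increase in residual sugar is associated with a change of between -0.1657 and -0.0263 points in wine quality rating.

(-0.1657, -0.0263)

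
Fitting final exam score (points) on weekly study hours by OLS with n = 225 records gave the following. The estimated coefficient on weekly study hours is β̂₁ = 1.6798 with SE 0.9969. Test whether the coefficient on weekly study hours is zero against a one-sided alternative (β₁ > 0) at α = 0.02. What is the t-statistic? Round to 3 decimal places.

t = 1.685

H₀: β₁ = 0 vs H₁: β₁ > 0.
t = (β̂₁ − β₁⁰)/SE = 1.6798 / 0.9969 = 1.685.
df = n − 2 = 225 − 2 = 223.
One-sided p ≈ 0.0467, which is ≥ 0.02, so fail to reject H₀.
The data do not give significant evidence that the true slope on weekly study hours is positive.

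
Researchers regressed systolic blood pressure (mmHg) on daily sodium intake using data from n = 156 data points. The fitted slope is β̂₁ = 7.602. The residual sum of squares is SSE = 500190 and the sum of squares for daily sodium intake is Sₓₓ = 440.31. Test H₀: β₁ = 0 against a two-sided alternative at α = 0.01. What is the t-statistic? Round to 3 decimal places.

MSE = SSE/(n − 2) = 500190/154 = 3247.99.
SE(β̂₁) = √(MSE/Sₓₓ) = √(3247.99/440.31) = 2.71599.
t = 7.602 / 2.71599 = 2.799.
df = n − 2 = 154.
Two-sided p ≈ 0.0058, which is < 0.01, so reject H₀.
There is evidence that daily sodium intake is associated with systolic blood pressure.

t = 2.799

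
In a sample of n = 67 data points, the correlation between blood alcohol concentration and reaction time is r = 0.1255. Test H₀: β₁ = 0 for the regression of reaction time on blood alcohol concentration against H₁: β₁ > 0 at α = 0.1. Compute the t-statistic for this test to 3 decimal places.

t = r·√(n − 2)/√(1 − r²) = 0.1255·√65/√0.98425 = 1.020.
df = n − 2 = 65.
One-sided p ≈ 0.1558, which is ≥ 0.1, so fail to reject H₀.
The data do not give significant evidence of a linear association between blood alcohol concentration and reaction time.

t = 1.020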